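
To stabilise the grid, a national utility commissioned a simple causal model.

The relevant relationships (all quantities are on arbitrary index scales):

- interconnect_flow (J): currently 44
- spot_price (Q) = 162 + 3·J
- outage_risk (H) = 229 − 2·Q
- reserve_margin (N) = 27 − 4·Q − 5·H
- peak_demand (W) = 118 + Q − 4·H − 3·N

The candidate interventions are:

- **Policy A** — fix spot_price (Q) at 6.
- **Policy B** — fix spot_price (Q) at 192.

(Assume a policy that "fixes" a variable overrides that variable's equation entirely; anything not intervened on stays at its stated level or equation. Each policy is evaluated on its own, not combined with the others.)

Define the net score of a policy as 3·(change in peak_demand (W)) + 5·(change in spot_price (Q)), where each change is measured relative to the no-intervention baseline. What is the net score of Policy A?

Baseline:
  J = 44
  Q = 162 + 3·44 = 294
  H = 229 − 2·294 = -359
  N = 27 − 4·294 − 5·(-359) = 646
  W = 118 + 294 − 4·(-359) − 3·646 = -90
Policy A (Q := 6):
  J = 44
  Q = 6
  H = 229 − 2·6 = 217
  N = 27 − 4·6 − 5·217 = -1082
  W = 118 + 6 − 4·217 − 3·(-1082) = 2502
ΔW = 2502 − (-90) = 2592; ΔQ = 6 − 294 = -288
Score = 3·2592 + 5·(-288) = 6336

6336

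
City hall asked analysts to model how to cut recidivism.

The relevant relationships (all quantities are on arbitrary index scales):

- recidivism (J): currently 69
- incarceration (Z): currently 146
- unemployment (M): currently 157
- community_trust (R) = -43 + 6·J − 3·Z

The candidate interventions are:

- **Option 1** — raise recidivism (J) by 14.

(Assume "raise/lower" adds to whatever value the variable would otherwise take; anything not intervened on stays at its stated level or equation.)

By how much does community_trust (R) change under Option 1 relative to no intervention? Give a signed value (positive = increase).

Baseline:
  J = 69
  Z = 146
  R = -43 + 6·69 − 3·146 = -67
Option 1 (J + 14):
  J = 69 + 14 = 83
  Z = 146
  R = -43 + 6·83 − 3·146 = 17
Change in R: 17 − (-67) = 84

84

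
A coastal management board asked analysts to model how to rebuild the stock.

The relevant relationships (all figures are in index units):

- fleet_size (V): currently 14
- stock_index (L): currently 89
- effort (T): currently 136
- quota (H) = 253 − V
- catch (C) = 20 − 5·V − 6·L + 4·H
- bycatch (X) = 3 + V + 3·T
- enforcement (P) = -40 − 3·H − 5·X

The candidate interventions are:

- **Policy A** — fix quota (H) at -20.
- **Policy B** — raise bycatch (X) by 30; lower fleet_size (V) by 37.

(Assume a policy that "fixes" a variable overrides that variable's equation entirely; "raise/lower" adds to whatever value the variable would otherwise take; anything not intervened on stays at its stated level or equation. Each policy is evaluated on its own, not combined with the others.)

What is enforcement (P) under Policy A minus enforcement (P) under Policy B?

853

Policy A (H := -20):
  V = 14
  T = 136
  H = -20
  X = 3 + 14 + 3·136 = 425
  P = -40 − 3·(-20) − 5·425 = -2105
Policy B (X + 30, V − 37):
  V = 14 − 37 = -23
  T = 136
  H = 253 − (-23) = 276
  X = 3 + (-23) + 3·136 (+30 from intervention) = 418
  P = -40 − 3·276 − 5·418 = -2958
P: -2105 − (-2958) = 853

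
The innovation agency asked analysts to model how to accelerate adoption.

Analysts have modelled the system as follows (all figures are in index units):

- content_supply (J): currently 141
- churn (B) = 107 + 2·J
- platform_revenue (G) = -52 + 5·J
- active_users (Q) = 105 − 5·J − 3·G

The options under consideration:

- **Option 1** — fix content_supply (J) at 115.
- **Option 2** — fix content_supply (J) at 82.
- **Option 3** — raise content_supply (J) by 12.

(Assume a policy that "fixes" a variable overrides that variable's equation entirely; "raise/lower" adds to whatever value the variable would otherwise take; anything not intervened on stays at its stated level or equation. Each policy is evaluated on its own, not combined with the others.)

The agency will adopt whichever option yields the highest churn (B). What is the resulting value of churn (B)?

Option 1 (J := 115):
  J = 115
  B = 107 + 2·115 = 337
Option 2 (J := 82):
  J = 82
  B = 107 + 2·82 = 271
Option 3 (J + 12):
  J = 141 + 12 = 153
  B = 107 + 2·153 = 413
Comparing — Option 1: B=337, Option 2: B=271, Option 3: B=413. Highest is 413 (Option 3).

413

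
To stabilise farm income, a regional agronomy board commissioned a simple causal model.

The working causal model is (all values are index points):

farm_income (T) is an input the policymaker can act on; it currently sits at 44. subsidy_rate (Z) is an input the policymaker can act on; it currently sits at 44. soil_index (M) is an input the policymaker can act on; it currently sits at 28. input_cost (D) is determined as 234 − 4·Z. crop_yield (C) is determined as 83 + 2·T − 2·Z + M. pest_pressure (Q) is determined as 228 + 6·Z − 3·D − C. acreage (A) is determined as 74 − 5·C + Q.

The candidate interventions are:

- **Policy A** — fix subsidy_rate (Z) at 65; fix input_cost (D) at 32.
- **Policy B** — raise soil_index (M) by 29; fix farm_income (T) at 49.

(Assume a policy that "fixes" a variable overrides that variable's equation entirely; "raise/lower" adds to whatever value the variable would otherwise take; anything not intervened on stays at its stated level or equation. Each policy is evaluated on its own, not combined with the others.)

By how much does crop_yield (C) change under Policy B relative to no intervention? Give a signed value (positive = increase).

39

Baseline:
  T = 44
  Z = 44
  M = 28
  C = 83 + 2·44 − 2·44 + 28 = 111
Policy B (M + 29, T := 49):
  T = 49
  Z = 44
  M = 28 + 29 = 57
  C = 83 + 2·49 − 2·44 + 57 = 150
Change in C: 150 − 111 = 39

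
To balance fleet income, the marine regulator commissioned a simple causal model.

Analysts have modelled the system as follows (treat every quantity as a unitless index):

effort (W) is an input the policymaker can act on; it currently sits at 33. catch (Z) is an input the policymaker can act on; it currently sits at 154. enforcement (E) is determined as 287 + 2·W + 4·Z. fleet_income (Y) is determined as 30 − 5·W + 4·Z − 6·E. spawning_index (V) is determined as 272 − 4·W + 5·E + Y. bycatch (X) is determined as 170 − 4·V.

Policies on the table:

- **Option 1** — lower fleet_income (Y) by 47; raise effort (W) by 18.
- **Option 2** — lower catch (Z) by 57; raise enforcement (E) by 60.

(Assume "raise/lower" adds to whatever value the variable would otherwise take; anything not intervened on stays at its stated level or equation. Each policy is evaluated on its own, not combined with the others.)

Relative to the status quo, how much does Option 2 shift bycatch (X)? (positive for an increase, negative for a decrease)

Baseline:
  W = 33
  Z = 154
  E = 287 + 2·33 + 4·154 = 969
  Y = 30 − 5·33 + 4·154 − 6·969 = -5333
  V = 272 − 4·33 + 5·969 + (-5333) = -348
  X = 170 − 4·(-348) = 1562
Option 2 (Z − 57, E + 60):
  W = 33
  Z = 154 − 57 = 97
  E = 287 + 2·33 + 4·97 (+60 from intervention) = 801
  Y = 30 − 5·33 + 4·97 − 6·801 = -4553
  V = 272 − 4·33 + 5·801 + (-4553) = -408
  X = 170 − 4·(-408) = 1802
Change in X: 1802 − 1562 = 240

240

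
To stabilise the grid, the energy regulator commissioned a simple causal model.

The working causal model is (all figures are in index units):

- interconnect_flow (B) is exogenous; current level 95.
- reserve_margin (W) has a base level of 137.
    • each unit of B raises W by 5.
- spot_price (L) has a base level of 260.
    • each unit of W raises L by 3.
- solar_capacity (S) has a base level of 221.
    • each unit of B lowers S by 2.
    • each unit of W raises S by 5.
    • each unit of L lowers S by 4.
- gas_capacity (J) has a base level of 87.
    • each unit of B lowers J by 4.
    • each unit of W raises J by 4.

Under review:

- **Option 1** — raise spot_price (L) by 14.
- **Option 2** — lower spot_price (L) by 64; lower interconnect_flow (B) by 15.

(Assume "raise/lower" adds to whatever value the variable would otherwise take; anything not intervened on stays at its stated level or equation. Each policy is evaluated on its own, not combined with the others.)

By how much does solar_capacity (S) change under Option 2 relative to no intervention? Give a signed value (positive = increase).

Baseline:
  B = 95
  W = 137 + 5·95 = 612
  L = 260 + 3·612 = 2096
  S = 221 − 2·95 + 5·612 − 4·2096 = -5293
Option 2 (L − 64, B − 15):
  B = 95 − 15 = 80
  W = 137 + 5·80 = 537
  L = 260 + 3·537 (−64 from intervention) = 1807
  S = 221 − 2·80 + 5·537 − 4·1807 = -4482
Change in S: -4482 − (-5293) = 811

811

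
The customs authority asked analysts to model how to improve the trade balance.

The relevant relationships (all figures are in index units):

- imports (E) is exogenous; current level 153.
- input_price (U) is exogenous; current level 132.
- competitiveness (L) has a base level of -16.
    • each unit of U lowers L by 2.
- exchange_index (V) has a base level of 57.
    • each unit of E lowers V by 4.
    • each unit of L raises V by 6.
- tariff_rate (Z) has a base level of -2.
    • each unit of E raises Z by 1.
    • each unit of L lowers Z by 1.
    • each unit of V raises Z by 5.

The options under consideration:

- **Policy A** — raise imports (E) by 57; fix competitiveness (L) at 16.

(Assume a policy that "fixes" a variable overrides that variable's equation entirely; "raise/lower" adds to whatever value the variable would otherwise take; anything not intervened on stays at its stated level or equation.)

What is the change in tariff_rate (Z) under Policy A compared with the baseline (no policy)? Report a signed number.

Baseline:
  E = 153
  U = 132
  L = -16 − 2·132 = -280
  V = 57 − 4·153 + 6·(-280) = -2235
  Z = -2 + 153 − (-280) + 5·(-2235) = -10744
Policy A (E + 57, L := 16):
  E = 153 + 57 = 210
  U = 132
  L = 16
  V = 57 − 4·210 + 6·16 = -687
  Z = -2 + 210 − 16 + 5·(-687) = -3243
Change in Z: -3243 − (-10744) = 7501

7501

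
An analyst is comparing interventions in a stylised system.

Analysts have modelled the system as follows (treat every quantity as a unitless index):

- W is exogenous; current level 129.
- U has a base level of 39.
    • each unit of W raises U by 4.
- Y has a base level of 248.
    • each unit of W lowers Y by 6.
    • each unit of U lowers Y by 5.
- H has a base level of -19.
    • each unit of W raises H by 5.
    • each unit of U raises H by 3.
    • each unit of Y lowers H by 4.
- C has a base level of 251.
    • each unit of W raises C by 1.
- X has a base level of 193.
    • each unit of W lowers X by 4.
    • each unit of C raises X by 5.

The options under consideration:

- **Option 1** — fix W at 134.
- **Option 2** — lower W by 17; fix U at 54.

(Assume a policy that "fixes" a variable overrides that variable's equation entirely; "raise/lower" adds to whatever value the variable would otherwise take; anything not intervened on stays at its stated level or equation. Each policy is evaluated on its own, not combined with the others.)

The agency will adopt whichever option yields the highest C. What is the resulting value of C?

Option 1 (W := 134):
  W = 134
  C = 251 + 134 = 385
Option 2 (W − 17, U := 54):
  W = 129 − 17 = 112
  C = 251 + 112 = 363
Comparing — Option 1: C=385, Option 2: C=363. Highest is 385 (Option 1).

385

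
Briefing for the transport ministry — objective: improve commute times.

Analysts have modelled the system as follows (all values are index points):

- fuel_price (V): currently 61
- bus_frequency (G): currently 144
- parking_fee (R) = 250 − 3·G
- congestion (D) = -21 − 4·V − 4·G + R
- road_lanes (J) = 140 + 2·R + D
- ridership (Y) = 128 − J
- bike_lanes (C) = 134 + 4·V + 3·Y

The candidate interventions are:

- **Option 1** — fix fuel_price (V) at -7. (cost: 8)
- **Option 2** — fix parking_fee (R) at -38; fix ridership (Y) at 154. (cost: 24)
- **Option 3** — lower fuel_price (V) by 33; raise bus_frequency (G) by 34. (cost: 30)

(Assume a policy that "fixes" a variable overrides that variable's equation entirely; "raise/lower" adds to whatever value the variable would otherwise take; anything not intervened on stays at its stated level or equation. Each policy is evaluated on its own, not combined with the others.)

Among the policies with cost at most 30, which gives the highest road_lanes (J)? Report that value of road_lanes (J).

Option 1 (V := -7):
  V = -7
  G = 144
  R = 250 − 3·144 = -182
  D = -21 − 4·(-7) − 4·144 + (-182) = -751
  J = 140 + 2·(-182) + (-751) = -975
Option 2 (R := -38, Y := 154):
  V = 61
  G = 144
  R = -38
  D = -21 − 4·61 − 4·144 + (-38) = -879
  J = 140 + 2·(-38) + (-879) = -815
Option 3 (V − 33, G + 34):
  V = 61 − 33 = 28
  G = 144 + 34 = 178
  R = 250 − 3·178 = -284
  D = -21 − 4·28 − 4·178 + (-284) = -1129
  J = 140 + 2·(-284) + (-1129) = -1557
Comparing — Option 1: J=-975, Option 2: J=-815, Option 3: J=-1557. Highest is -815 (Option 2).

-815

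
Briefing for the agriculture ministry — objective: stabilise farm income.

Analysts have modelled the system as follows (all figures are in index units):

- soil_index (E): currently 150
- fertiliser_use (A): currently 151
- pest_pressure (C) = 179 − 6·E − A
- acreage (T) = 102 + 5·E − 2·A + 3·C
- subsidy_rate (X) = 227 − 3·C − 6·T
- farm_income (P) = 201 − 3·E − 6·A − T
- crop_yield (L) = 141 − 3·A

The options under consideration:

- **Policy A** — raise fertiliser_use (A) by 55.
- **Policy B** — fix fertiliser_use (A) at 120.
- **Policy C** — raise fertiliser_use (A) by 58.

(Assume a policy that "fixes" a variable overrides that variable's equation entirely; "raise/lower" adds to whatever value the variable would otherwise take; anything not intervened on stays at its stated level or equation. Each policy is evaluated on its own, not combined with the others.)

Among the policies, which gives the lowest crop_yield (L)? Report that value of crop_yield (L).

-486

Policy A (A + 55):
  A = 151 + 55 = 206
  L = 141 − 3·206 = -477
Policy B (A := 120):
  A = 120
  L = 141 − 3·120 = -219
Policy C (A + 58):
  A = 151 + 58 = 209
  L = 141 − 3·209 = -486
Comparing — Policy A: L=-477, Policy B: L=-219, Policy C: L=-486. Lowest is -486 (Policy C).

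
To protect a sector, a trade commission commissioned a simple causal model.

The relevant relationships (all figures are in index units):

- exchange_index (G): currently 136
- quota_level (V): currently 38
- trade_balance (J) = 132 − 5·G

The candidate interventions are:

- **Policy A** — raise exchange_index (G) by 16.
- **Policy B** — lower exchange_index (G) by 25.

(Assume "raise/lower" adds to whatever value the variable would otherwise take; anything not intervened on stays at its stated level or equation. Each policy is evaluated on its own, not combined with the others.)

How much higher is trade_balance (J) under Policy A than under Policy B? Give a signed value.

-205

Policy A (G + 16):
  G = 136 + 16 = 152
  J = 132 − 5·152 = -628
Policy B (G − 25):
  G = 136 − 25 = 111
  J = 132 − 5·111 = -423
J: -628 − (-423) = -205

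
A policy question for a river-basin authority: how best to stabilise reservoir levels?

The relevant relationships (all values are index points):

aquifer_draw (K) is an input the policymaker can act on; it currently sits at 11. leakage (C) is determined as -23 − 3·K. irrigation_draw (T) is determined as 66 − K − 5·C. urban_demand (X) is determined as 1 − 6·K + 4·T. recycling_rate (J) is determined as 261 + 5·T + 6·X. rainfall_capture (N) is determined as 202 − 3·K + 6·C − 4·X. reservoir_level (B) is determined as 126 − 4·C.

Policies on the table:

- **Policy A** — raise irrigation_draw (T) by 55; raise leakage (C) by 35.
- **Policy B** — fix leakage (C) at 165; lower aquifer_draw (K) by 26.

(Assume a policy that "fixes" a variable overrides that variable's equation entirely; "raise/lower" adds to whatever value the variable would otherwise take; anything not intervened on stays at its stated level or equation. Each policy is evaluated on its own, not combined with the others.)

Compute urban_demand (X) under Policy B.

Policy B (C := 165, K − 26):
  K = 11 − 26 = -15
  C = 165
  T = 66 − (-15) − 5·165 = -744
  X = 1 − 6·(-15) + 4·(-744) = -2885

-2885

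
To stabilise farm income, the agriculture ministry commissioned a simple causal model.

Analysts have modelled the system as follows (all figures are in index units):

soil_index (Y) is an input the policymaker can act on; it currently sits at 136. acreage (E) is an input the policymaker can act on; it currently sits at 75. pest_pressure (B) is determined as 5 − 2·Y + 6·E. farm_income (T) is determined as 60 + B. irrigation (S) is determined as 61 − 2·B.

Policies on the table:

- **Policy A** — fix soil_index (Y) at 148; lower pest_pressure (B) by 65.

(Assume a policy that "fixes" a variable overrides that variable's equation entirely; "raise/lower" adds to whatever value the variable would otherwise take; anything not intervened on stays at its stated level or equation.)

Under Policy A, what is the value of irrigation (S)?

Policy A (Y := 148, B − 65):
  Y = 148
  E = 75
  B = 5 − 2·148 + 6·75 (−65 from intervention) = 94
  S = 61 − 2·94 = -127

-127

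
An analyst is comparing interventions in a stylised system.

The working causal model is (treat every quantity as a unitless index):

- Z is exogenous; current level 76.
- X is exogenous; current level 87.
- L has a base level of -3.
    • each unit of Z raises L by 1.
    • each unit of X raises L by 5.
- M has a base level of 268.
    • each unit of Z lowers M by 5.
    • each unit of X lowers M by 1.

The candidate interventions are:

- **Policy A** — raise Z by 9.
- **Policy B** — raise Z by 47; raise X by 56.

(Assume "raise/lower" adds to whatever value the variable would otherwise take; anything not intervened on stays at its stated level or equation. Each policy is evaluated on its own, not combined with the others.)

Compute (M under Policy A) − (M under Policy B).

Policy A (Z + 9):
  Z = 76 + 9 = 85
  X = 87
  M = 268 − 5·85 − 87 = -244
Policy B (Z + 47, X + 56):
  Z = 76 + 47 = 123
  X = 87 + 56 = 143
  M = 268 − 5·123 − 143 = -490
M: -244 − (-490) = 246

246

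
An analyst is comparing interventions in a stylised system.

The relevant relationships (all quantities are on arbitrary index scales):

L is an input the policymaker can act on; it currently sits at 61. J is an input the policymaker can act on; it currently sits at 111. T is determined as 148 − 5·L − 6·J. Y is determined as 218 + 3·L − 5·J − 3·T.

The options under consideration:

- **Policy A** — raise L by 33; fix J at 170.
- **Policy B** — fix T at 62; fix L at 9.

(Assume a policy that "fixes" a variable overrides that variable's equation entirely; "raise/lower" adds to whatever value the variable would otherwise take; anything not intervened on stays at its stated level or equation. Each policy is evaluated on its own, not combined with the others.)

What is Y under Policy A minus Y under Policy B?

4172

Policy A (L + 33, J := 170):
  L = 61 + 33 = 94
  J = 170
  T = 148 − 5·94 − 6·170 = -1342
  Y = 218 + 3·94 − 5·170 − 3·(-1342) = 3676
Policy B (T := 62, L := 9):
  L = 9
  J = 111
  T = 62
  Y = 218 + 3·9 − 5·111 − 3·62 = -496
Y: 3676 − (-496) = 4172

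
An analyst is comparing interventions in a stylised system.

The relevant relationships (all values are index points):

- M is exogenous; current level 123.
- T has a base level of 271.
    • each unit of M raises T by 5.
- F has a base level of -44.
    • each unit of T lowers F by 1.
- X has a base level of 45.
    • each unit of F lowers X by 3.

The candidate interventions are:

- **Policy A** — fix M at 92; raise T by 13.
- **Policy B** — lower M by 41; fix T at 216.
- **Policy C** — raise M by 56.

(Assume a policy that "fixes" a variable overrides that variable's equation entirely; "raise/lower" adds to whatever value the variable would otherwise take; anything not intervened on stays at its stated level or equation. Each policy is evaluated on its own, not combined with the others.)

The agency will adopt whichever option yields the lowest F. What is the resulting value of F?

Policy A (M := 92, T + 13):
  M = 92
  T = 271 + 5·92 (+13 from intervention) = 744
  F = -44 − 744 = -788
Policy B (M − 41, T := 216):
  M = 123 − 41 = 82
  T = 216
  F = -44 − 216 = -260
Policy C (M + 56):
  M = 123 + 56 = 179
  T = 271 + 5·179 = 1166
  F = -44 − 1166 = -1210
Comparing — Policy A: F=-788, Policy B: F=-260, Policy C: F=-1210. Lowest is -1210 (Policy C).

-1210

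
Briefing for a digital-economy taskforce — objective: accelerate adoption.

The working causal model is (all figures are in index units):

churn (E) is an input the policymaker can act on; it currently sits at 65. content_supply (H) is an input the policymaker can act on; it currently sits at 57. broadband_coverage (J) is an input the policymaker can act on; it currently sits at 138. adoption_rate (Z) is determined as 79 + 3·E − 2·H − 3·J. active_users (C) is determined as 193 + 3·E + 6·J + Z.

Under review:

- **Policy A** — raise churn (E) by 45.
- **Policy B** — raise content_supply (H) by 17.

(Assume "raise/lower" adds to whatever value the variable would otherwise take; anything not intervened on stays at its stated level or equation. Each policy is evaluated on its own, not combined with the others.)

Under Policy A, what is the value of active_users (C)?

Policy A (E + 45):
  E = 65 + 45 = 110
  H = 57
  J = 138
  Z = 79 + 3·110 − 2·57 − 3·138 = -119
  C = 193 + 3·110 + 6·138 + (-119) = 1232

1232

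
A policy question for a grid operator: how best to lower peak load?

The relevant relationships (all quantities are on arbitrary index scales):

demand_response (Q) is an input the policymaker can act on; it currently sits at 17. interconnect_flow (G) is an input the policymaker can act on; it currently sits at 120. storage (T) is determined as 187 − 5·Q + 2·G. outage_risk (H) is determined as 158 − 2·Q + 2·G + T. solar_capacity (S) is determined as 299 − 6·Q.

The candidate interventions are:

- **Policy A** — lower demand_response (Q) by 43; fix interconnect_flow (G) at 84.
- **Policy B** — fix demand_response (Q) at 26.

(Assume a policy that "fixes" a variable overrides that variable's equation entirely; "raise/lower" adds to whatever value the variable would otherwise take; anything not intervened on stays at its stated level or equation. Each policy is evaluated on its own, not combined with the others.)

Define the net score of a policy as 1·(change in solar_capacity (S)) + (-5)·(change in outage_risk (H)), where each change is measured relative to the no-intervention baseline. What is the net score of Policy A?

Baseline:
  Q = 17
  G = 120
  T = 187 − 5·17 + 2·120 = 342
  H = 158 − 2·17 + 2·120 + 342 = 706
  S = 299 − 6·17 = 197
Policy A (Q − 43, G := 84):
  Q = 17 − 43 = -26
  G = 84
  T = 187 − 5·(-26) + 2·84 = 485
  H = 158 − 2·(-26) + 2·84 + 485 = 863
  S = 299 − 6·(-26) = 455
ΔS = 455 − 197 = 258; ΔH = 863 − 706 = 157
Score = 1·258 + (-5)·157 = -527

-527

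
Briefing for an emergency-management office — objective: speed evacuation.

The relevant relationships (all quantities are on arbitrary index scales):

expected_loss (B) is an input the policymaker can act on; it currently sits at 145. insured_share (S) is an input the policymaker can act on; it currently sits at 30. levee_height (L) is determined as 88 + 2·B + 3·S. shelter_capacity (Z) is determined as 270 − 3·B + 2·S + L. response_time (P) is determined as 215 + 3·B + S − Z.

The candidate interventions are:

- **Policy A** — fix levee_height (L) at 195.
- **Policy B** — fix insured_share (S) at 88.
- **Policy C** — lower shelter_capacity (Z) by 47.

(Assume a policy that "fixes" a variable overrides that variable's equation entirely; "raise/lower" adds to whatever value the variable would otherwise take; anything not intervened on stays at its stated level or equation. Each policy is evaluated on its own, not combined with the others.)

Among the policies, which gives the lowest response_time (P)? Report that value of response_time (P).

85

Policy A (L := 195):
  B = 145
  S = 30
  L = 195
  Z = 270 − 3·145 + 2·30 + 195 = 90
  P = 215 + 3·145 + 30 − 90 = 590
Policy B (S := 88):
  B = 145
  S = 88
  L = 88 + 2·145 + 3·88 = 642
  Z = 270 − 3·145 + 2·88 + 642 = 653
  P = 215 + 3·145 + 88 − 653 = 85
Policy C (Z − 47):
  B = 145
  S = 30
  L = 88 + 2·145 + 3·30 = 468
  Z = 270 − 3·145 + 2·30 + 468 (−47 from intervention) = 316
  P = 215 + 3·145 + 30 − 316 = 364
Comparing — Policy A: P=590, Policy B: P=85, Policy C: P=364. Lowest is 85 (Policy B).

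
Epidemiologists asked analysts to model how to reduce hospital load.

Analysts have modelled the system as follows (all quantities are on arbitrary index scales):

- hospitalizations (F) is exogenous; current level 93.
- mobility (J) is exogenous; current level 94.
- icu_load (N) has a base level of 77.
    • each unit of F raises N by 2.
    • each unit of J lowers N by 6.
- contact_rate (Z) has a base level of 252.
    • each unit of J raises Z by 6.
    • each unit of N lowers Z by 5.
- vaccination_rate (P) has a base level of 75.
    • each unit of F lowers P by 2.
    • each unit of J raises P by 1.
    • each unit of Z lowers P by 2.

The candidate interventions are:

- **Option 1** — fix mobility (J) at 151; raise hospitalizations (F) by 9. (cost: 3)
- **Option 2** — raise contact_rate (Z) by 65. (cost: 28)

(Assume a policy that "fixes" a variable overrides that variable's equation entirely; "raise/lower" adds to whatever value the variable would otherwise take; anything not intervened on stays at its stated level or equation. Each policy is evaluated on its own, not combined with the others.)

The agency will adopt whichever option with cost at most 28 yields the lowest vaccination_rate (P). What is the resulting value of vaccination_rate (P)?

Option 1 (J := 151, F + 9):
  F = 93 + 9 = 102
  J = 151
  N = 77 + 2·102 − 6·151 = -625
  Z = 252 + 6·151 − 5·(-625) = 4283
  P = 75 − 2·102 + 151 − 2·4283 = -8544
Option 2 (Z + 65):
  F = 93
  J = 94
  N = 77 + 2·93 − 6·94 = -301
  Z = 252 + 6·94 − 5·(-301) (+65 from intervention) = 2386
  P = 75 − 2·93 + 94 − 2·2386 = -4789
Comparing — Option 1: P=-8544, Option 2: P=-4789. Lowest is -8544 (Option 1).

-8544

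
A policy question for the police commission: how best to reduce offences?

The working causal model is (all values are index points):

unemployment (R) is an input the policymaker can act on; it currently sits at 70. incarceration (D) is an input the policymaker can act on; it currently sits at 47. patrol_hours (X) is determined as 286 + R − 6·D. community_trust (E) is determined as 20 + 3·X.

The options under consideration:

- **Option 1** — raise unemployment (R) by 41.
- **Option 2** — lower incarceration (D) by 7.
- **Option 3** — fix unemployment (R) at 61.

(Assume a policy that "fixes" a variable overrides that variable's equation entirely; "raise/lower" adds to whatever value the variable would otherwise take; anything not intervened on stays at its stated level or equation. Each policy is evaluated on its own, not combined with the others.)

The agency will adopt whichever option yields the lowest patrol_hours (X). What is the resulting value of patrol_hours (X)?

Option 1 (R + 41):
  R = 70 + 41 = 111
  D = 47
  X = 286 + 111 − 6·47 = 115
Option 2 (D − 7):
  R = 70
  D = 47 − 7 = 40
  X = 286 + 70 − 6·40 = 116
Option 3 (R := 61):
  R = 61
  D = 47
  X = 286 + 61 − 6·47 = 65
Comparing — Option 1: X=115, Option 2: X=116, Option 3: X=65. Lowest is 65 (Option 3).

65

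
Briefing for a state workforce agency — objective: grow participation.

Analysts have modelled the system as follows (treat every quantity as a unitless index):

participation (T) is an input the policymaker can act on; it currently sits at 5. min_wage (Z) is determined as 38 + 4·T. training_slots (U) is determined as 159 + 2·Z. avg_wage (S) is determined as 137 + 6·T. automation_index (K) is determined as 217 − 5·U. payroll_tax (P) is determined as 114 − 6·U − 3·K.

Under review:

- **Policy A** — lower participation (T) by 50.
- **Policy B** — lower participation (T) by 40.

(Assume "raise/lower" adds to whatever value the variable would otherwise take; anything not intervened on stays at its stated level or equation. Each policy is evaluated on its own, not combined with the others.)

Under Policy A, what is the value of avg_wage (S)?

-133

Policy A (T − 50):
  T = 5 − 50 = -45
  S = 137 + 6·(-45) = -133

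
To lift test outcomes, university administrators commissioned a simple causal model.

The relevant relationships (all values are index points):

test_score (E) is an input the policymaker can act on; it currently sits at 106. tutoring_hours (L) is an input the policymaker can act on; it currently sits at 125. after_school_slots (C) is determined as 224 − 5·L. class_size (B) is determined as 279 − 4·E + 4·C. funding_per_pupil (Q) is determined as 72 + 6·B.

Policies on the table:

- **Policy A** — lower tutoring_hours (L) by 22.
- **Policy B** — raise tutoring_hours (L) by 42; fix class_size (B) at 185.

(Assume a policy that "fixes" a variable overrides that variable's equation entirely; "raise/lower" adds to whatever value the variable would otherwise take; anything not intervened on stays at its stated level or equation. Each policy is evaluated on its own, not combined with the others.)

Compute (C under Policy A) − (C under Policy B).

Policy A (L − 22):
  L = 125 − 22 = 103
  C = 224 − 5·103 = -291
Policy B (L + 42, B := 185):
  L = 125 + 42 = 167
  C = 224 − 5·167 = -611
C: -291 − (-611) = 320

320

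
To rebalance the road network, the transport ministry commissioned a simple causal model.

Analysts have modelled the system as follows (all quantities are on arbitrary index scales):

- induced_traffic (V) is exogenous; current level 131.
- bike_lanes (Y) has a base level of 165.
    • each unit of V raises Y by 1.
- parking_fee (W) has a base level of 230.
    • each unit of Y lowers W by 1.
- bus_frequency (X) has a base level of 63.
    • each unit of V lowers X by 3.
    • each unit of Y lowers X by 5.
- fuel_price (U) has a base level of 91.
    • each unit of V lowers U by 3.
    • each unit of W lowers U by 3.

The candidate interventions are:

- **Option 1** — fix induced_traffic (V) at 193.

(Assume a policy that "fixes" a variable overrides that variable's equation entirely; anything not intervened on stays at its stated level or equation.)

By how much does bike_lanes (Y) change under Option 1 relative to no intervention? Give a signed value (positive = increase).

62

Baseline:
  V = 131
  Y = 165 + 131 = 296
Option 1 (V := 193):
  V = 193
  Y = 165 + 193 = 358
Change in Y: 358 − 296 = 62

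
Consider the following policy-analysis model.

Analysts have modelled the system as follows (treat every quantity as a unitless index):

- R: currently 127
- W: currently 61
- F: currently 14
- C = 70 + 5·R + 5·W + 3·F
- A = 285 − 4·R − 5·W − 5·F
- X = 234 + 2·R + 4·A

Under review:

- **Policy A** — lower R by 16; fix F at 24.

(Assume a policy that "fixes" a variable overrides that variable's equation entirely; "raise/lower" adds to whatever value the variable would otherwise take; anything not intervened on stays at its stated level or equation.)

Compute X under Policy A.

-1880

Policy A (R − 16, F := 24):
  R = 127 − 16 = 111
  W = 61
  F = 24
  A = 285 − 4·111 − 5·61 − 5·24 = -584
  X = 234 + 2·111 + 4·(-584) = -1880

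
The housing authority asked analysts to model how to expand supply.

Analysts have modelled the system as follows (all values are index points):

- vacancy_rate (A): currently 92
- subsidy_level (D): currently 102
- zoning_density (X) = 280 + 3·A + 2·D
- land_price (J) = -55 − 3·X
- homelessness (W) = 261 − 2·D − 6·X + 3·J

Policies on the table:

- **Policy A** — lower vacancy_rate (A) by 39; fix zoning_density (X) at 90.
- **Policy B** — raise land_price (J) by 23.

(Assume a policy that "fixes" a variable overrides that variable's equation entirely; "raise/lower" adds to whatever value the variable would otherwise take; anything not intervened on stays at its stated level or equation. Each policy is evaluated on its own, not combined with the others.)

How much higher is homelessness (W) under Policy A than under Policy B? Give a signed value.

9981

Policy A (A − 39, X := 90):
  A = 92 − 39 = 53
  D = 102
  X = 90
  J = -55 − 3·90 = -325
  W = 261 − 2·102 − 6·90 + 3·(-325) = -1458
Policy B (J + 23):
  A = 92
  D = 102
  X = 280 + 3·92 + 2·102 = 760
  J = -55 − 3·760 (+23 from intervention) = -2312
  W = 261 − 2·102 − 6·760 + 3·(-2312) = -11439
W: -1458 − (-11439) = 9981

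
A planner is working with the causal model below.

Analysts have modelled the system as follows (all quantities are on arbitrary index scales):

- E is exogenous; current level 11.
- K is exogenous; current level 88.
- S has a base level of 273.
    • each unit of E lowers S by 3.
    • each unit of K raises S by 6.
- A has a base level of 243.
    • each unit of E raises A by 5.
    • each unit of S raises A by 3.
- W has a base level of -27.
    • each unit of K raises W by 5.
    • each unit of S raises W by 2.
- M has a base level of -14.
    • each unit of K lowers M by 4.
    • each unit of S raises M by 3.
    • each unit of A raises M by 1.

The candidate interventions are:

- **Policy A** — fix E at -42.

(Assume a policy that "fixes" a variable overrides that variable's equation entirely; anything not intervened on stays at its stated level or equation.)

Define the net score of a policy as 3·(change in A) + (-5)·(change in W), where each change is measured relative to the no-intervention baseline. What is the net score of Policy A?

Baseline:
  E = 11
  K = 88
  S = 273 − 3·11 + 6·88 = 768
  A = 243 + 5·11 + 3·768 = 2602
  W = -27 + 5·88 + 2·768 = 1949
Policy A (E := -42):
  E = -42
  K = 88
  S = 273 − 3·(-42) + 6·88 = 927
  A = 243 + 5·(-42) + 3·927 = 2814
  W = -27 + 5·88 + 2·927 = 2267
ΔA = 2814 − 2602 = 212; ΔW = 2267 − 1949 = 318
Score = 3·212 + (-5)·318 = -954

-954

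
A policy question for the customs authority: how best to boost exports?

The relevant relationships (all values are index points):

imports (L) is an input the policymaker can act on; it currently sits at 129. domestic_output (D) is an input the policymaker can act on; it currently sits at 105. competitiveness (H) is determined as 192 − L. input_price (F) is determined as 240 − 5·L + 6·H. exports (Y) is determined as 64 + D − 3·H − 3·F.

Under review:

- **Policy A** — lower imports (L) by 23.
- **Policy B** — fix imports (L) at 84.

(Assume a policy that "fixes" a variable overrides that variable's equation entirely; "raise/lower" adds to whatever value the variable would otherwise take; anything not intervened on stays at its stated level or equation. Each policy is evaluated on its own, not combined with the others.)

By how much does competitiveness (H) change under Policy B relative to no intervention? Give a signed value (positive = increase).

Baseline:
  L = 129
  H = 192 − 129 = 63
Policy B (L := 84):
  L = 84
  H = 192 − 84 = 108
Change in H: 108 − 63 = 45

45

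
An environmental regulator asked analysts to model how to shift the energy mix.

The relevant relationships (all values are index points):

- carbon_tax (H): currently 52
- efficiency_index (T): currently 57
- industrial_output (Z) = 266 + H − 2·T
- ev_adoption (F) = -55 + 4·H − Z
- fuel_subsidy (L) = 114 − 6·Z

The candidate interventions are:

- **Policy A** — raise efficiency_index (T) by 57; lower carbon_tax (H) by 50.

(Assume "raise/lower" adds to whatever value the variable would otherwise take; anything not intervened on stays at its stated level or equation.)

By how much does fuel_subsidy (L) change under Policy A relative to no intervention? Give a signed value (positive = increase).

Baseline:
  H = 52
  T = 57
  Z = 266 + 52 − 2·57 = 204
  L = 114 − 6·204 = -1110
Policy A (T + 57, H − 50):
  H = 52 − 50 = 2
  T = 57 + 57 = 114
  Z = 266 + 2 − 2·114 = 40
  L = 114 − 6·40 = -126
Change in L: -126 − (-1110) = 984

984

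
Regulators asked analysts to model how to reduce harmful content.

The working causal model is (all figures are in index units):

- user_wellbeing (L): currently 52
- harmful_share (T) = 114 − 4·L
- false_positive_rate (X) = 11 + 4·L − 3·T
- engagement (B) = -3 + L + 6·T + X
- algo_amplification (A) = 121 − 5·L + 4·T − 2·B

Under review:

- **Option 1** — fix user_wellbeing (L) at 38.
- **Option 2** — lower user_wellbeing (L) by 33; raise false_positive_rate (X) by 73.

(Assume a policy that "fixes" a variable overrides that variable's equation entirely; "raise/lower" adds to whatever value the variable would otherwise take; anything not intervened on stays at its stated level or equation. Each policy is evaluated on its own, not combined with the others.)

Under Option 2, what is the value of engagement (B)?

Option 2 (L − 33, X + 73):
  L = 52 − 33 = 19
  T = 114 − 4·19 = 38
  X = 11 + 4·19 − 3·38 (+73 from intervention) = 46
  B = -3 + 19 + 6·38 + 46 = 290

290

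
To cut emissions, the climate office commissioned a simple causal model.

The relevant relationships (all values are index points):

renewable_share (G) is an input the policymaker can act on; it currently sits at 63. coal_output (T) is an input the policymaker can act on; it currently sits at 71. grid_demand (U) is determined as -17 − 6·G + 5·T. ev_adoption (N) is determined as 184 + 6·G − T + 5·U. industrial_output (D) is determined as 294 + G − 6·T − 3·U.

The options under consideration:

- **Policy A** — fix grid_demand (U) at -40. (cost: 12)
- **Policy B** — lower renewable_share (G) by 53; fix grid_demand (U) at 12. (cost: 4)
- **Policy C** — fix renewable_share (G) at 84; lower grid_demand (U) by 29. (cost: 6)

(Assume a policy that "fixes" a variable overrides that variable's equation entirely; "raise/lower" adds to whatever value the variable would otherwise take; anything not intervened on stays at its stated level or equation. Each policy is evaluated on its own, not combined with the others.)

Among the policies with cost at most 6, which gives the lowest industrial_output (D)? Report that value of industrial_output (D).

-158

Policy B (G − 53, U := 12):
  G = 63 − 53 = 10
  T = 71
  U = 12
  D = 294 + 10 − 6·71 − 3·12 = -158
Policy C (G := 84, U − 29):
  G = 84
  T = 71
  U = -17 − 6·84 + 5·71 (−29 from intervention) = -195
  D = 294 + 84 − 6·71 − 3·(-195) = 537
Comparing — Policy B: D=-158, Policy C: D=537. Lowest is -158 (Policy B).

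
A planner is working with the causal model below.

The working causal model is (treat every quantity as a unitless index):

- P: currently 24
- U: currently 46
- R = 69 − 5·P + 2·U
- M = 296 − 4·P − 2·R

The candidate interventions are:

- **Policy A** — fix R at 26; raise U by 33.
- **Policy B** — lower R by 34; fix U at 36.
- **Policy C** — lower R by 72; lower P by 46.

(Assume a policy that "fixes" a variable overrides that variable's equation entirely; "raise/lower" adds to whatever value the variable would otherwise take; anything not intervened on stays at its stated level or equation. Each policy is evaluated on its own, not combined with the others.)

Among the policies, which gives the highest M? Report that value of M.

226

Policy A (R := 26, U + 33):
  P = 24
  U = 46 + 33 = 79
  R = 26
  M = 296 − 4·24 − 2·26 = 148
Policy B (R − 34, U := 36):
  P = 24
  U = 36
  R = 69 − 5·24 + 2·36 (−34 from intervention) = -13
  M = 296 − 4·24 − 2·(-13) = 226
Policy C (R − 72, P − 46):
  P = 24 − 46 = -22
  U = 46
  R = 69 − 5·(-22) + 2·46 (−72 from intervention) = 199
  M = 296 − 4·(-22) − 2·199 = -14
Comparing — Policy A: M=148, Policy B: M=226, Policy C: M=-14. Highest is 226 (Policy B).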